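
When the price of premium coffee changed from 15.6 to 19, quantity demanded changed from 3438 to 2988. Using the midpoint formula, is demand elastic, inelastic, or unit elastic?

Arc ε ≈ -0.713.
|ε| = 0.71 < 1.

inelastic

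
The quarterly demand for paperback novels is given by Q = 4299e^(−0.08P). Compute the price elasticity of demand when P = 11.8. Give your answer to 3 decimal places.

At P = 11.8, Q = 1672.605.
dQ/dP = −0.08·4299e^(−0.08P) = −0.08Q = -133.808.
ε = (dQ/dP)(P/Q) = (-133.808)(11.8/1672.605).

-0.944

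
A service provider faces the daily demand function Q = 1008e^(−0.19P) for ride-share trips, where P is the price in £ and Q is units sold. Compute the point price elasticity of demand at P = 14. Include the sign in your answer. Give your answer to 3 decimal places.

At P = 14, Q = 70.508.
dQ/dP = −0.19·1008e^(−0.19P) = −0.19Q = -13.396.
ε = (dQ/dP)(P/Q) = (-13.396)(14/70.508).

-2.660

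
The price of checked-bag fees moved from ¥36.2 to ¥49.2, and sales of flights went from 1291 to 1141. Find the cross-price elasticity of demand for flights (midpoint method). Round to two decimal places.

-0.41

ΔQ_x = 1141 − 1291 = -150; ΔP_y = 49.2 − 36.2 = 13.
Midpoints: P̄_y = 42.70, Q̄_x = 1216.0.
ε_xy = (ΔQ_x/ΔP_y)(P̄_y/Q̄_x) = (-150/13)(42.70/1216.0).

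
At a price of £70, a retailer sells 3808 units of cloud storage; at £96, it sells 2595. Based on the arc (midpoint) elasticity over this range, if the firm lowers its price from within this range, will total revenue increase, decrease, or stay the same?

increase

Arc ε = (-1213/26)(83.00/3201.5) ≈ -1.210.
|ε| = 1.21 > 1, so demand is elastic. A price cut therefore raises total revenue.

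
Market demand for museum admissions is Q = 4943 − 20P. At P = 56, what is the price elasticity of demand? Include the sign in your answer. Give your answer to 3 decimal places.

-0.293

At P = 56, Q = 3823.
dQ/dP = −20.
ε = (dQ/dP)(P/Q) = (-20)(56/3823).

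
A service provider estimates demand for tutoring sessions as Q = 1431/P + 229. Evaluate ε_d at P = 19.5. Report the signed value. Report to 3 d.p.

At P = 19.5, Q = 302.385.
dQ/dP = −1431/P² = -3.763.
ε = (dQ/dP)(P/Q) = (-3.763)(19.5/302.385).

-0.243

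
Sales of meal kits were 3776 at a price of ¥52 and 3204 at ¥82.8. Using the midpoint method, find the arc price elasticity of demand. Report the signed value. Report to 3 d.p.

ΔQ = 3204 − 3776 = -572; ΔP = 82.8 − 52 = 30.8.
Midpoints: P̄ = 67.40, Q̄ = 3490.0.
ε = (ΔQ/ΔP)(P̄/Q̄) = (-572/30.8)(67.40/3490.0).

-0.359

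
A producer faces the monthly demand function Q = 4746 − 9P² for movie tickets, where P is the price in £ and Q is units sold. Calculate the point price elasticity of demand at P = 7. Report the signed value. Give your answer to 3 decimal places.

-0.205

At P = 7, Q = 4305.
dQ/dP = −18P = -126.
ε = (dQ/dP)(P/Q) = (-126)(7/4305).
|ε| < 1, so demand is inelastic at this price.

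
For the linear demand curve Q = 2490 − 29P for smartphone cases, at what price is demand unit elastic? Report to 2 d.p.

For linear demand Q = a − bP, ε = −bP/(a − bP). |ε| = 1 when bP = a − bP, i.e. P = a/(2b).
P = 2490/(2·29) = 2490/58 = 42.9310.

42.93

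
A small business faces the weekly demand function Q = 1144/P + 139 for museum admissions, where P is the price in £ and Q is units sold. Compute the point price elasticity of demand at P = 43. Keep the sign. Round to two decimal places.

At P = 43, Q = 165.605.
dQ/dP = −1144/P² = -0.619.
ε = (dQ/dP)(P/Q) = (-0.619)(43/165.605).

-0.16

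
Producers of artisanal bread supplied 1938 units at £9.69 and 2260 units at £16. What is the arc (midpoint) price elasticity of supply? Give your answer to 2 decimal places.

0.31

ΔQ = 2260 − 1938 = 322; ΔP = 16 − 9.69 = 6.31.
Midpoints: P̄ = 12.84, Q̄ = 2099.0.
ε_s = (ΔQ/ΔP)(P̄/Q̄) = (322/6.31)(12.84/2099.0).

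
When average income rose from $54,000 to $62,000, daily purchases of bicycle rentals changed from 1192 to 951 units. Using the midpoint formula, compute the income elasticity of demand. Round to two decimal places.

ΔQ = -241, ΔI = 8000. Midpoints: Ī = 58,000, Q̄ = 1071.5.
ε_I = (ΔQ/ΔI)(Ī/Q̄) = (-241/8000)(58000/1071.5).

-1.63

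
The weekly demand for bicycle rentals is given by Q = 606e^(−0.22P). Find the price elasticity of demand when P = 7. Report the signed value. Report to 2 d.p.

-1.54

At P = 7, Q = 129.915.
dQ/dP = −0.22·606e^(−0.22P) = −0.22Q = -28.581.
ε = (dQ/dP)(P/Q) = (-28.581)(7/129.915).
|ε| > 1, so demand is elastic at this price.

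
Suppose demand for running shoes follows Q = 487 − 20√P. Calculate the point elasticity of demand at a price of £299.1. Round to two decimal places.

At P = 299.1, Q = 141.110.
dQ/dP = −20/(2√P) = -0.578.
ε = (dQ/dP)(P/Q) = (-0.578)(299.1/141.110).

-1.23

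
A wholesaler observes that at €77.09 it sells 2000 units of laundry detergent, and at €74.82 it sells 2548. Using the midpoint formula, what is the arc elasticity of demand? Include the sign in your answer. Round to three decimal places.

ΔQ = 2548 − 2000 = 548; ΔP = 74.82 − 77.09 = -2.27.
Midpoints: P̄ = 75.95, Q̄ = 2274.0.
ε = (ΔQ/ΔP)(P̄/Q̄) = (548/-2.27)(75.95/2274.0).

-8.063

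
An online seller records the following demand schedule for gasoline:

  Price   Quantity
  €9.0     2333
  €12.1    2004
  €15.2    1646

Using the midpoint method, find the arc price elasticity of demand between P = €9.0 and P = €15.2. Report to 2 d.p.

At P = 9.0, Q = 2333; at P = 15.2, Q = 1646.
ΔQ = -687, ΔP = 6.2. Midpoints: P̄ = 12.10, Q̄ = 1989.5.
ε = (ΔQ/ΔP)(P̄/Q̄) = (-687/6.2)(12.10/1989.5).

-0.67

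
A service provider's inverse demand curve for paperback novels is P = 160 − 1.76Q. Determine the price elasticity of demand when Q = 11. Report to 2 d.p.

At Q = 11, P = 160 − 1.76(11) = 140.64.
dP/dQ = −1.76, so dQ/dP = 1/(−1.76) = -0.568.
ε = (dQ/dP)(P/Q) = (-0.568)(140.64/11).

-7.26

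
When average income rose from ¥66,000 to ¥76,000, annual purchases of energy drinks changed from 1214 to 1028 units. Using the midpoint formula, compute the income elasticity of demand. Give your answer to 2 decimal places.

ΔQ = -186, ΔI = 10000. Midpoints: Ī = 71,000, Q̄ = 1121.0.
ε_I = (ΔQ/ΔI)(Ī/Q̄) = (-186/10000)(71000/1121.0).

-1.18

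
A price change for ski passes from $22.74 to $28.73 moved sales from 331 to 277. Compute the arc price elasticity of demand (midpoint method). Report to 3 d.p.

ΔQ = 277 − 331 = -54; ΔP = 28.73 − 22.74 = 5.99.
Midpoints: P̄ = 25.73, Q̄ = 304.0.
ε = (ΔQ/ΔP)(P̄/Q̄) = (-54/5.99)(25.73/304.0).

-0.763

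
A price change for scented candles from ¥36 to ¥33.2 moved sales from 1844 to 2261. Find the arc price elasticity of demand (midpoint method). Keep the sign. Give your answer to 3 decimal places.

ΔQ = 2261 − 1844 = 417; ΔP = 33.2 − 36 = -2.8.
Midpoints: P̄ = 34.60, Q̄ = 2052.5.
ε = (ΔQ/ΔP)(P̄/Q̄) = (417/-2.8)(34.60/2052.5).

-2.511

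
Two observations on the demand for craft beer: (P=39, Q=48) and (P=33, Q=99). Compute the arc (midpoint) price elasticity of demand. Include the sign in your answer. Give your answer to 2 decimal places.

-4.16

ΔQ = 99 − 48 = 51; ΔP = 33 − 39 = -6.
Midpoints: P̄ = 36.00, Q̄ = 73.5.
ε = (ΔQ/ΔP)(P̄/Q̄) = (51/-6)(36.00/73.5).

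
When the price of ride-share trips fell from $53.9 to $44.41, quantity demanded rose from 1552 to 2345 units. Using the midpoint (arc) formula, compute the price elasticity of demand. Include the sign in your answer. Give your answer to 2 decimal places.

ΔQ = 2345 − 1552 = 793; ΔP = 44.41 − 53.9 = -9.49.
Midpoints: P̄ = 49.16, Q̄ = 1948.5.
ε = (ΔQ/ΔP)(P̄/Q̄) = (793/-9.49)(49.16/1948.5).

-2.11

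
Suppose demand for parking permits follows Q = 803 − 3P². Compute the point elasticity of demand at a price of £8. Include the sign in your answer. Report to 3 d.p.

-0.628

At P = 8, Q = 611.
dQ/dP = −6P = -48.
ε = (dQ/dP)(P/Q) = (-48)(8/611).
|ε| < 1, so demand is inelastic at this price.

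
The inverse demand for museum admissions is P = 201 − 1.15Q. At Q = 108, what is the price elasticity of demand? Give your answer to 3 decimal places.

-0.618

At Q = 108, P = 201 − 1.15(108) = 76.80.
dP/dQ = −1.15, so dQ/dP = 1/(−1.15) = -0.870.
ε = (dQ/dP)(P/Q) = (-0.870)(76.80/108).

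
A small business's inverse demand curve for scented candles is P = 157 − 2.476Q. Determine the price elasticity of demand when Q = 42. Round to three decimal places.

-0.510

At Q = 42, P = 157 − 2.476(42) = 53.01.
dP/dQ = −2.476, so dQ/dP = 1/(−2.476) = -0.404.
ε = (dQ/dP)(P/Q) = (-0.404)(53.01/42).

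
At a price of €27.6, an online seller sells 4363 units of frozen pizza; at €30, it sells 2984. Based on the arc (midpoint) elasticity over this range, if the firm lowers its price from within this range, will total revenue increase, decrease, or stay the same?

Arc ε = (-1379/2.4)(28.80/3673.5) ≈ -4.505.
|ε| = 4.50 > 1, so demand is elastic. A price cut therefore raises total revenue.

increase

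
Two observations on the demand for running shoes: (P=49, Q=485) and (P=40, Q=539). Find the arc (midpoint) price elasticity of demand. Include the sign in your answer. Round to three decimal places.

-0.521

ΔQ = 539 − 485 = 54; ΔP = 40 − 49 = -9.
Midpoints: P̄ = 44.50, Q̄ = 512.0.
ε = (ΔQ/ΔP)(P̄/Q̄) = (54/-9)(44.50/512.0).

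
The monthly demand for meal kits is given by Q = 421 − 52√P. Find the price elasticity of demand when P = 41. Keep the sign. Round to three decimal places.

At P = 41, Q = 88.038.
dQ/dP = −52/(2√P) = -4.061.
ε = (dQ/dP)(P/Q) = (-4.061)(41/88.038).
|ε| > 1, so demand is elastic at this price.

-1.891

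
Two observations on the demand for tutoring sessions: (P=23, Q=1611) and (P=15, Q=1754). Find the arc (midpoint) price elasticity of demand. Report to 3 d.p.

-0.202

ΔQ = 1754 − 1611 = 143; ΔP = 15 − 23 = -8.
Midpoints: P̄ = 19.00, Q̄ = 1682.5.
ε = (ΔQ/ΔP)(P̄/Q̄) = (143/-8)(19.00/1682.5).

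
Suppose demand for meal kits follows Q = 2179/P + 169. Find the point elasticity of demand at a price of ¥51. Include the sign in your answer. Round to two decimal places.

-0.20

At P = 51, Q = 211.725.
dQ/dP = −2179/P² = -0.838.
ε = (dQ/dP)(P/Q) = (-0.838)(51/211.725).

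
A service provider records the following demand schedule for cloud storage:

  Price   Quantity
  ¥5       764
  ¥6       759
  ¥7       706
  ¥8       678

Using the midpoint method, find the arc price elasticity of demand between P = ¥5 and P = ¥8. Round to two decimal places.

At P = 5, Q = 764; at P = 8, Q = 678.
ΔQ = -86, ΔP = 3. Midpoints: P̄ = 6.50, Q̄ = 721.0.
ε = (ΔQ/ΔP)(P̄/Q̄) = (-86/3)(6.50/721.0).

-0.26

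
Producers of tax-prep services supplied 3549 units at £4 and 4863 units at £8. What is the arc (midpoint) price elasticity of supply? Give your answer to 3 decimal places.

0.469

ΔQ = 4863 − 3549 = 1314; ΔP = 8 − 4 = 4.
Midpoints: P̄ = 6.00, Q̄ = 4206.0.
ε_s = (ΔQ/ΔP)(P̄/Q̄) = (1314/4)(6.00/4206.0).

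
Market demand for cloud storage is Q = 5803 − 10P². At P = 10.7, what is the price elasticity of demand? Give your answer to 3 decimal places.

-0.492

At P = 10.7, Q = 4658.100.
dQ/dP = −20P = -214.
ε = (dQ/dP)(P/Q) = (-214)(10.7/4658.100).
|ε| < 1, so demand is inelastic at this price.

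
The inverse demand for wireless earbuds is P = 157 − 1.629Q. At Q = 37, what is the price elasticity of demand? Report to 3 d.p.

-1.605

At Q = 37, P = 157 − 1.629(37) = 96.73.
dP/dQ = −1.629, so dQ/dP = 1/(−1.629) = -0.614.
ε = (dQ/dP)(P/Q) = (-0.614)(96.73/37).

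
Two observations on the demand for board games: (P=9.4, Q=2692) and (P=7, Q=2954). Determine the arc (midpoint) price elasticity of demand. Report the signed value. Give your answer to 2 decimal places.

ΔQ = 2954 − 2692 = 262; ΔP = 7 − 9.4 = -2.4.
Midpoints: P̄ = 8.20, Q̄ = 2823.0.
ε = (ΔQ/ΔP)(P̄/Q̄) = (262/-2.4)(8.20/2823.0).

-0.32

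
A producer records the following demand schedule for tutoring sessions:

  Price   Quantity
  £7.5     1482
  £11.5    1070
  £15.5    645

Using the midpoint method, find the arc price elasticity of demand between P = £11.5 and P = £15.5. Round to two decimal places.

-1.67

At P = 11.5, Q = 1070; at P = 15.5, Q = 645.
ΔQ = -425, ΔP = 4.0. Midpoints: P̄ = 13.50, Q̄ = 857.5.
ε = (ΔQ/ΔP)(P̄/Q̄) = (-425/4.0)(13.50/857.5).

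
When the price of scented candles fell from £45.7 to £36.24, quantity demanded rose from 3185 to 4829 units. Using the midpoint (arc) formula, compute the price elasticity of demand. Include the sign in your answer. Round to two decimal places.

-1.78

ΔQ = 4829 − 3185 = 1644; ΔP = 36.24 − 45.7 = -9.46.
Midpoints: P̄ = 40.97, Q̄ = 4007.0.
ε = (ΔQ/ΔP)(P̄/Q̄) = (1644/-9.46)(40.97/4007.0).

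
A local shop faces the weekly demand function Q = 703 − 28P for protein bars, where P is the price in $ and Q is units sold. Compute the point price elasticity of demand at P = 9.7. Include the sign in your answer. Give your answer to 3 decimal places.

-0.630

At P = 9.7, Q = 431.400.
dQ/dP = −28.
ε = (dQ/dP)(P/Q) = (-28)(9.7/431.400).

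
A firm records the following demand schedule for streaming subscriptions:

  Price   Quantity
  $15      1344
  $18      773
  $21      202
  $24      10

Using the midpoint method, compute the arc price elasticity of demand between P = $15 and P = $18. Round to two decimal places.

-2.97

At P = 15, Q = 1344; at P = 18, Q = 773.
ΔQ = -571, ΔP = 3. Midpoints: P̄ = 16.50, Q̄ = 1058.5.
ε = (ΔQ/ΔP)(P̄/Q̄) = (-571/3)(16.50/1058.5).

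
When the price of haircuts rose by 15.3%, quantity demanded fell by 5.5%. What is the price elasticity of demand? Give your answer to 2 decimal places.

ε = %ΔQ / %ΔP = (-5.5)/(15.3) = -0.359.

-0.36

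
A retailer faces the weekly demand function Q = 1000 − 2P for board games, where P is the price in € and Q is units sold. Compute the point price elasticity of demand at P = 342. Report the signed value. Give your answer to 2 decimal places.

At P = 342, Q = 316.
dQ/dP = −2.
ε = (dQ/dP)(P/Q) = (-2)(342/316).

-2.16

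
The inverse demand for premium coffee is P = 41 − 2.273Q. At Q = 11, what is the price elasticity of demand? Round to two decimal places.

At Q = 11, P = 41 − 2.273(11) = 16.00.
dP/dQ = −2.273, so dQ/dP = 1/(−2.273) = -0.440.
ε = (dQ/dP)(P/Q) = (-0.440)(16.00/11).

-0.64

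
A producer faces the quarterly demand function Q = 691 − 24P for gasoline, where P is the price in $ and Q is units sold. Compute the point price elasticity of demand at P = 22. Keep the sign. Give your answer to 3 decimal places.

At P = 22, Q = 163.
dQ/dP = −24.
ε = (dQ/dP)(P/Q) = (-24)(22/163).

-3.239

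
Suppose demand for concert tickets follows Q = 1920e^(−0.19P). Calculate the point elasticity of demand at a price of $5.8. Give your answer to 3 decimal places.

At P = 5.8, Q = 637.836.
dQ/dP = −0.19·1920e^(−0.19P) = −0.19Q = -121.189.
ε = (dQ/dP)(P/Q) = (-121.189)(5.8/637.836).
|ε| > 1, so demand is elastic at this price.

-1.102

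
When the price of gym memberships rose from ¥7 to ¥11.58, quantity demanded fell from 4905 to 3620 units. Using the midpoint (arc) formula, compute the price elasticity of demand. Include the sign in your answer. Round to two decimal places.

ΔQ = 3620 − 4905 = -1285; ΔP = 11.58 − 7 = 4.58.
Midpoints: P̄ = 9.29, Q̄ = 4262.5.
ε = (ΔQ/ΔP)(P̄/Q̄) = (-1285/4.58)(9.29/4262.5).

-0.61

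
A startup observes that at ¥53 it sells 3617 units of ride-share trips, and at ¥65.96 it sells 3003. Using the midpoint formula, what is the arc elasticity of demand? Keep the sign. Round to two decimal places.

-0.85

ΔQ = 3003 − 3617 = -614; ΔP = 65.96 − 53 = 12.96.
Midpoints: P̄ = 59.48, Q̄ = 3310.0.
ε = (ΔQ/ΔP)(P̄/Q̄) = (-614/12.96)(59.48/3310.0).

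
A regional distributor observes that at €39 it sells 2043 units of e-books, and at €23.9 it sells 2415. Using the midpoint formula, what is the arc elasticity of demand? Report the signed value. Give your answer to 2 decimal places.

-0.35

ΔQ = 2415 − 2043 = 372; ΔP = 23.9 − 39 = -15.1.
Midpoints: P̄ = 31.45, Q̄ = 2229.0.
ε = (ΔQ/ΔP)(P̄/Q̄) = (372/-15.1)(31.45/2229.0).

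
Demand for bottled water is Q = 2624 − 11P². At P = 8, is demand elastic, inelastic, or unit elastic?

Q = 1920, dQ/dP = -176.
ε = (dQ/dP)(P/Q) ≈ -0.733.
|ε| = 0.73 < 1.

inelastic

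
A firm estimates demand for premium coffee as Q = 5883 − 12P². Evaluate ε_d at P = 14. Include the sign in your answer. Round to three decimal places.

At P = 14, Q = 3531.
dQ/dP = −24P = -336.
ε = (dQ/dP)(P/Q) = (-336)(14/3531).

-1.332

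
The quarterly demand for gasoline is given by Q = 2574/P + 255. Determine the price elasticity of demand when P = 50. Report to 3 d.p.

-0.168

At P = 50, Q = 306.480.
dQ/dP = −2574/P² = -1.030.
ε = (dQ/dP)(P/Q) = (-1.030)(50/306.480).
|ε| < 1, so demand is inelastic at this price.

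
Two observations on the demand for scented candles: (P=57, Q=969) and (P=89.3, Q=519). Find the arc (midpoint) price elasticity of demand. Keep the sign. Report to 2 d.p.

ΔQ = 519 − 969 = -450; ΔP = 89.3 − 57 = 32.3.
Midpoints: P̄ = 73.15, Q̄ = 744.0.
ε = (ΔQ/ΔP)(P̄/Q̄) = (-450/32.3)(73.15/744.0).

-1.37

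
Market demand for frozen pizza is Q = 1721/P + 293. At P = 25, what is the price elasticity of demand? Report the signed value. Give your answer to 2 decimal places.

-0.19

At P = 25, Q = 361.840.
dQ/dP = −1721/P² = -2.754.
ε = (dQ/dP)(P/Q) = (-2.754)(25/361.840).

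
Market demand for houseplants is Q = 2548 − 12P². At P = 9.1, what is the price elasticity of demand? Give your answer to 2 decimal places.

At P = 9.1, Q = 1554.280.
dQ/dP = −24P = -218.400.
ε = (dQ/dP)(P/Q) = (-218.400)(9.1/1554.280).
|ε| > 1, so demand is elastic at this price.

-1.28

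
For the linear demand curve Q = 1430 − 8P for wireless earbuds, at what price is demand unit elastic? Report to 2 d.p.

For linear demand Q = a − bP, ε = −bP/(a − bP). |ε| = 1 when bP = a − bP, i.e. P = a/(2b).
P = 1430/(2·8) = 1430/16 = 89.3750.

89.38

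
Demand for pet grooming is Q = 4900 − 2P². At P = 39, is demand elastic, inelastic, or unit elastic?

elastic

Q = 1858, dQ/dP = -156.
ε = (dQ/dP)(P/Q) ≈ -3.274.
|ε| = 3.27 > 1.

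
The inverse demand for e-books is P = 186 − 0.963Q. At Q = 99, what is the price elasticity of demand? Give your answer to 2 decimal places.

At Q = 99, P = 186 − 0.963(99) = 90.66.
dP/dQ = −0.963, so dQ/dP = 1/(−0.963) = -1.038.
ε = (dQ/dP)(P/Q) = (-1.038)(90.66/99).

-0.95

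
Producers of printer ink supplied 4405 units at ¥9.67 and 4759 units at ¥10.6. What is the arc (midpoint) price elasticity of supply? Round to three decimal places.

ΔQ = 4759 − 4405 = 354; ΔP = 10.6 − 9.67 = 0.93.
Midpoints: P̄ = 10.13, Q̄ = 4582.0.
ε_s = (ΔQ/ΔP)(P̄/Q̄) = (354/0.93)(10.13/4582.0).

0.842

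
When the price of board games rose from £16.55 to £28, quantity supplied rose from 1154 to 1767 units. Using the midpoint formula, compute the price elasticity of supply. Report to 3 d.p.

ΔQ = 1767 − 1154 = 613; ΔP = 28 − 16.55 = 11.45.
Midpoints: P̄ = 22.27, Q̄ = 1460.5.
ε_s = (ΔQ/ΔP)(P̄/Q̄) = (613/11.45)(22.27/1460.5).

0.817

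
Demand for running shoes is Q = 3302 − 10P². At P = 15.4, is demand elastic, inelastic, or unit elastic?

elastic

Q = 930.400, dQ/dP = -308.
ε = (dQ/dP)(P/Q) ≈ -5.098.
|ε| = 5.10 > 1.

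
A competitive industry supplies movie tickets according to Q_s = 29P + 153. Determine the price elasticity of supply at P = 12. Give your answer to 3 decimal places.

At P = 12, Q_s = 501.
dQ_s/dP = 29.
ε_s = (dQ_s/dP)(P/Q_s) = (29)(12/501).

0.695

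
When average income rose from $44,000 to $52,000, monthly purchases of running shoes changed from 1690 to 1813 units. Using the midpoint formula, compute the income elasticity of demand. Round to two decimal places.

0.42

ΔQ = 123, ΔI = 8000. Midpoints: Ī = 48,000, Q̄ = 1751.5.
ε_I = (ΔQ/ΔI)(Ī/Q̄) = (123/8000)(48000/1751.5).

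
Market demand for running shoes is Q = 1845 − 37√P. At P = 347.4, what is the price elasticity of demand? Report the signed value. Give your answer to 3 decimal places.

At P = 347.4, Q = 1155.369.
dQ/dP = −37/(2√P) = -0.993.
ε = (dQ/dP)(P/Q) = (-0.993)(347.4/1155.369).

-0.298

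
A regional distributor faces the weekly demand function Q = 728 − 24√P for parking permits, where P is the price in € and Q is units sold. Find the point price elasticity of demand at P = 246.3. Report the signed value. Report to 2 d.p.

At P = 246.3, Q = 351.345.
dQ/dP = −24/(2√P) = -0.765.
ε = (dQ/dP)(P/Q) = (-0.765)(246.3/351.345).
|ε| < 1, so demand is inelastic at this price.

-0.54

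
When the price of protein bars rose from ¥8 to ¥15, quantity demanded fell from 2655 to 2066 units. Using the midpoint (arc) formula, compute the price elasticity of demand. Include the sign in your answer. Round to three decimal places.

ΔQ = 2066 − 2655 = -589; ΔP = 15 − 8 = 7.
Midpoints: P̄ = 11.50, Q̄ = 2360.5.
ε = (ΔQ/ΔP)(P̄/Q̄) = (-589/7)(11.50/2360.5).

-0.410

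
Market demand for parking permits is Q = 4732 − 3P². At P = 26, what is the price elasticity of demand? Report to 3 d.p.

At P = 26, Q = 2704.
dQ/dP = −6P = -156.
ε = (dQ/dP)(P/Q) = (-156)(26/2704).

-1.500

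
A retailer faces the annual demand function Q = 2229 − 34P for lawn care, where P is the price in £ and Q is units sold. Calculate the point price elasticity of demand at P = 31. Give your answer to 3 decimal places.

At P = 31, Q = 1175.
dQ/dP = −34.
ε = (dQ/dP)(P/Q) = (-34)(31/1175).

-0.897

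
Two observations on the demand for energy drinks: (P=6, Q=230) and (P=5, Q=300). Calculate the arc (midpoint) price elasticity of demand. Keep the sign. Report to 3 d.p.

ΔQ = 300 − 230 = 70; ΔP = 5 − 6 = -1.
Midpoints: P̄ = 5.50, Q̄ = 265.0.
ε = (ΔQ/ΔP)(P̄/Q̄) = (70/-1)(5.50/265.0).

-1.453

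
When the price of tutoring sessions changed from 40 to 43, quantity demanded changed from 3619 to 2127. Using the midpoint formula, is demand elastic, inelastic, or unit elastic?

Arc ε ≈ -7.184.
|ε| = 7.18 > 1.

elastic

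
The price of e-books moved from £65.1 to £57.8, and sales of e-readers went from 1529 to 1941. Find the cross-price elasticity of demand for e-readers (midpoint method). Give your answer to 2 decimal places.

ΔQ_x = 1941 − 1529 = 412; ΔP_y = 57.8 − 65.1 = -7.3.
Midpoints: P̄_y = 61.45, Q̄_x = 1735.0.
ε_xy = (ΔQ_x/ΔP_y)(P̄_y/Q̄_x) = (412/-7.3)(61.45/1735.0).
ε_xy < 0, so the goods are complements.

-2.00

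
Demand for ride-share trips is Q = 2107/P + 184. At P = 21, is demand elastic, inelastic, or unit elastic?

Q = 284.333, dQ/dP = -4.778.
ε = (dQ/dP)(P/Q) ≈ -0.353.
|ε| = 0.35 < 1.

inelastic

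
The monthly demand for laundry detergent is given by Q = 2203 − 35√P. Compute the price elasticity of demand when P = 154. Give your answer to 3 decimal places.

At P = 154, Q = 1768.661.
dQ/dP = −35/(2√P) = -1.410.
ε = (dQ/dP)(P/Q) = (-1.410)(154/1768.661).
|ε| < 1, so demand is inelastic at this price.

-0.123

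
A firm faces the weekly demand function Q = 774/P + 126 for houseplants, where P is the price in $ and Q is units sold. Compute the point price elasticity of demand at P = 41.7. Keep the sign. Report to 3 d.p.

At P = 41.7, Q = 144.561.
dQ/dP = −774/P² = -0.445.
ε = (dQ/dP)(P/Q) = (-0.445)(41.7/144.561).

-0.128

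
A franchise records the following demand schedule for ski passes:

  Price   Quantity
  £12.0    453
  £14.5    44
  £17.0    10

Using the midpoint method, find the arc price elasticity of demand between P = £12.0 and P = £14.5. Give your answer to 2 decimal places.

At P = 12.0, Q = 453; at P = 14.5, Q = 44.
ΔQ = -409, ΔP = 2.5. Midpoints: P̄ = 13.25, Q̄ = 248.5.
ε = (ΔQ/ΔP)(P̄/Q̄) = (-409/2.5)(13.25/248.5).

-8.72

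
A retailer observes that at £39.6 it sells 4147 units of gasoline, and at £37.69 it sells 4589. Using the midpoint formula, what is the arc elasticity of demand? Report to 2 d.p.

ΔQ = 4589 − 4147 = 442; ΔP = 37.69 − 39.6 = -1.91.
Midpoints: P̄ = 38.64, Q̄ = 4368.0.
ε = (ΔQ/ΔP)(P̄/Q̄) = (442/-1.91)(38.64/4368.0).

-2.05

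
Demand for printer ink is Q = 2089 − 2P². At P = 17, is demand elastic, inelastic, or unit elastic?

Q = 1511, dQ/dP = -68.
ε = (dQ/dP)(P/Q) ≈ -0.765.
|ε| = 0.77 < 1.

inelastic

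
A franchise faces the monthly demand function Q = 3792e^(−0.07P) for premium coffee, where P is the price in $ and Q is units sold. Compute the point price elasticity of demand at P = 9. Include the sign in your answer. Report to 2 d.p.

At P = 9, Q = 2019.588.
dQ/dP = −0.07·3792e^(−0.07P) = −0.07Q = -141.371.
ε = (dQ/dP)(P/Q) = (-141.371)(9/2019.588).
|ε| < 1, so demand is inelastic at this price.

-0.63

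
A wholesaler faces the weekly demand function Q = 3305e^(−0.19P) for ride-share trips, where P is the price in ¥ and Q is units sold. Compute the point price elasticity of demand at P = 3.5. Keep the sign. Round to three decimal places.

At P = 3.5, Q = 1699.674.
dQ/dP = −0.19·3305e^(−0.19P) = −0.19Q = -322.938.
ε = (dQ/dP)(P/Q) = (-322.938)(3.5/1699.674).

-0.665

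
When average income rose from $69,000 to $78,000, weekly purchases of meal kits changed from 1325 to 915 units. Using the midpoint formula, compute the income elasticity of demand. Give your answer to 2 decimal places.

-2.99

ΔQ = -410, ΔI = 9000. Midpoints: Ī = 73,500, Q̄ = 1120.0.
ε_I = (ΔQ/ΔI)(Ī/Q̄) = (-410/9000)(73500/1120.0).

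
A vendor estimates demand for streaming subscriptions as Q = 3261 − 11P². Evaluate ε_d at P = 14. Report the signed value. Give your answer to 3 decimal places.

At P = 14, Q = 1105.
dQ/dP = −22P = -308.
ε = (dQ/dP)(P/Q) = (-308)(14/1105).

-3.902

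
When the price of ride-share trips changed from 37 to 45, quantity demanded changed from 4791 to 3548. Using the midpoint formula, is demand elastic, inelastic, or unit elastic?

elastic

Arc ε ≈ -1.528.
|ε| = 1.53 > 1.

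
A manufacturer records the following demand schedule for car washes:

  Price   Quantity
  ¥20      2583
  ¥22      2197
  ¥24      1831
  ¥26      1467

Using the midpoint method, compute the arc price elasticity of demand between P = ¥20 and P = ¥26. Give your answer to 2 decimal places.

At P = 20, Q = 2583; at P = 26, Q = 1467.
ΔQ = -1116, ΔP = 6. Midpoints: P̄ = 23.00, Q̄ = 2025.0.
ε = (ΔQ/ΔP)(P̄/Q̄) = (-1116/6)(23.00/2025.0).

-2.11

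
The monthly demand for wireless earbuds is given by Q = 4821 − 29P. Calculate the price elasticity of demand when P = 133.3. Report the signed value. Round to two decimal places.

At P = 133.3, Q = 955.300.
dQ/dP = −29.
ε = (dQ/dP)(P/Q) = (-29)(133.3/955.300).

-4.05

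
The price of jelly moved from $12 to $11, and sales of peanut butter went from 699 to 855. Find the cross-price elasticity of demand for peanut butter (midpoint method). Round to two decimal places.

ΔQ_x = 855 − 699 = 156; ΔP_y = 11 − 12 = -1.
Midpoints: P̄_y = 11.50, Q̄_x = 777.0.
ε_xy = (ΔQ_x/ΔP_y)(P̄_y/Q̄_x) = (156/-1)(11.50/777.0).

-2.31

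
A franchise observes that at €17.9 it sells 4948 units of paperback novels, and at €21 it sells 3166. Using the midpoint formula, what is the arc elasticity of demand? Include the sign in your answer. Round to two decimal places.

-2.76

ΔQ = 3166 − 4948 = -1782; ΔP = 21 − 17.9 = 3.1.
Midpoints: P̄ = 19.45, Q̄ = 4057.0.
ε = (ΔQ/ΔP)(P̄/Q̄) = (-1782/3.1)(19.45/4057.0).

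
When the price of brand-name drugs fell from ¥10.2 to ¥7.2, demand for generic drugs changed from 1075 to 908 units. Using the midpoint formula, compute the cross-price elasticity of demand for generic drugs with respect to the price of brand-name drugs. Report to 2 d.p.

ΔQ_x = 908 − 1075 = -167; ΔP_y = 7.2 − 10.2 = -3.0.
Midpoints: P̄_y = 8.70, Q̄_x = 991.5.
ε_xy = (ΔQ_x/ΔP_y)(P̄_y/Q̄_x) = (-167/-3.0)(8.70/991.5).
ε_xy > 0, so the goods are substitutes.

0.49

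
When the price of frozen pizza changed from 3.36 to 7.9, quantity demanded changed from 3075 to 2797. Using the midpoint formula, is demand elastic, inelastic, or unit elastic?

inelastic

Arc ε ≈ -0.117.
|ε| = 0.12 < 1.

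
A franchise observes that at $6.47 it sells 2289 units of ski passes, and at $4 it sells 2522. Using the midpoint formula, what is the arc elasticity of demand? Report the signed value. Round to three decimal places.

-0.205

ΔQ = 2522 − 2289 = 233; ΔP = 4 − 6.47 = -2.47.
Midpoints: P̄ = 5.23, Q̄ = 2405.5.
ε = (ΔQ/ΔP)(P̄/Q̄) = (233/-2.47)(5.23/2405.5).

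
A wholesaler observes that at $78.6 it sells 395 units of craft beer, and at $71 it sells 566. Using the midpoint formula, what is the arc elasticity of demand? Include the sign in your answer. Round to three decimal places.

-3.503

ΔQ = 566 − 395 = 171; ΔP = 71 − 78.6 = -7.6.
Midpoints: P̄ = 74.80, Q̄ = 480.5.
ε = (ΔQ/ΔP)(P̄/Q̄) = (171/-7.6)(74.80/480.5).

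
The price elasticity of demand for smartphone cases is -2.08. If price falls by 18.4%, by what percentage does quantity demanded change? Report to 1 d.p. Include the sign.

%ΔQ ≈ ε × %ΔP = (-2.08)(-18.4%) = 38.27%.

38.3%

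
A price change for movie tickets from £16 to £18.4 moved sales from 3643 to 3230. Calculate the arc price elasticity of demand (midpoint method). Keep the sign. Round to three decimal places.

-0.861

ΔQ = 3230 − 3643 = -413; ΔP = 18.4 − 16 = 2.4.
Midpoints: P̄ = 17.20, Q̄ = 3436.5.
ε = (ΔQ/ΔP)(P̄/Q̄) = (-413/2.4)(17.20/3436.5).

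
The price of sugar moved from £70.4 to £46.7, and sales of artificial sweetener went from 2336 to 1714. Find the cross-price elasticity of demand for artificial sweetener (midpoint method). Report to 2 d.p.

ΔQ_x = 1714 − 2336 = -622; ΔP_y = 46.7 − 70.4 = -23.7.
Midpoints: P̄_y = 58.55, Q̄_x = 2025.0.
ε_xy = (ΔQ_x/ΔP_y)(P̄_y/Q̄_x) = (-622/-23.7)(58.55/2025.0).

0.76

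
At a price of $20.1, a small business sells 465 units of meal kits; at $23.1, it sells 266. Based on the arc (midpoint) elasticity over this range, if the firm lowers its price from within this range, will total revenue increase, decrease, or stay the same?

Arc ε = (-199/3)(21.60/365.5) ≈ -3.920.
|ε| = 3.92 > 1, so demand is elastic. A price cut therefore raises total revenue.

increase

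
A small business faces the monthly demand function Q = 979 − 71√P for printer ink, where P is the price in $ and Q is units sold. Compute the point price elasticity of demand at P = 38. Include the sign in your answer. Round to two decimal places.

At P = 38, Q = 541.327.
dQ/dP = −71/(2√P) = -5.759.
ε = (dQ/dP)(P/Q) = (-5.759)(38/541.327).
|ε| < 1, so demand is inelastic at this price.

-0.40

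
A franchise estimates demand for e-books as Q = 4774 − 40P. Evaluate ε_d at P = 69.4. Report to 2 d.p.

-1.39

At P = 69.4, Q = 1998.
dQ/dP = −40.
ε = (dQ/dP)(P/Q) = (-40)(69.4/1998).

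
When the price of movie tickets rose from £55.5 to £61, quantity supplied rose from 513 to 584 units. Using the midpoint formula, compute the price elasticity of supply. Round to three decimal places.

1.371

ΔQ = 584 − 513 = 71; ΔP = 61 − 55.5 = 5.5.
Midpoints: P̄ = 58.25, Q̄ = 548.5.
ε_s = (ΔQ/ΔP)(P̄/Q̄) = (71/5.5)(58.25/548.5).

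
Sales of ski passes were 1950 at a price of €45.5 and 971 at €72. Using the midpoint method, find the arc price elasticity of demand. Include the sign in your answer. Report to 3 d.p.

ΔQ = 971 − 1950 = -979; ΔP = 72 − 45.5 = 26.5.
Midpoints: P̄ = 58.75, Q̄ = 1460.5.
ε = (ΔQ/ΔP)(P̄/Q̄) = (-979/26.5)(58.75/1460.5).

-1.486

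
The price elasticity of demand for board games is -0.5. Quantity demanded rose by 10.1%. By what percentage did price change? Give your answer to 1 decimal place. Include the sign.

-20.2%

%ΔP ≈ %ΔQ / ε = (10.1%)/(-0.5) = -20.20%.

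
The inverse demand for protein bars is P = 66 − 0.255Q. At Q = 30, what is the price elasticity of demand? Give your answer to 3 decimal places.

-7.627

At Q = 30, P = 66 − 0.255(30) = 58.35.
dP/dQ = −0.255, so dQ/dP = 1/(−0.255) = -3.922.
ε = (dQ/dP)(P/Q) = (-3.922)(58.35/30).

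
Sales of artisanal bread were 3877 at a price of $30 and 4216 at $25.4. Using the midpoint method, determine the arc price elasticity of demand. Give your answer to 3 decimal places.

ΔQ = 4216 − 3877 = 339; ΔP = 25.4 − 30 = -4.6.
Midpoints: P̄ = 27.70, Q̄ = 4046.5.
ε = (ΔQ/ΔP)(P̄/Q̄) = (339/-4.6)(27.70/4046.5).

-0.504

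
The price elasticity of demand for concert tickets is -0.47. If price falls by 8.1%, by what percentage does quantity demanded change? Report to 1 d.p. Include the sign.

3.8%

%ΔQ ≈ ε × %ΔP = (-0.47)(-8.1%) = 3.81%.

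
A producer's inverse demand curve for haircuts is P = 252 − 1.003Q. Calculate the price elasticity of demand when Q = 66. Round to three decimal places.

-2.807

At Q = 66, P = 252 − 1.003(66) = 185.80.
dP/dQ = −1.003, so dQ/dP = 1/(−1.003) = -0.997.
ε = (dQ/dP)(P/Q) = (-0.997)(185.80/66).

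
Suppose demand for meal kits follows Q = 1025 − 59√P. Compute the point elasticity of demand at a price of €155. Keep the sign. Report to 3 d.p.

-1.264

At P = 155, Q = 290.456.
dQ/dP = −59/(2√P) = -2.369.
ε = (dQ/dP)(P/Q) = (-2.369)(155/290.456).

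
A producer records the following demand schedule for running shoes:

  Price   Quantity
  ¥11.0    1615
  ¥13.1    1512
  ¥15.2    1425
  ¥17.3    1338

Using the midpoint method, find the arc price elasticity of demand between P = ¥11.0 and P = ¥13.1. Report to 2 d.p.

-0.38

At P = 11.0, Q = 1615; at P = 13.1, Q = 1512.
ΔQ = -103, ΔP = 2.1. Midpoints: P̄ = 12.05, Q̄ = 1563.5.
ε = (ΔQ/ΔP)(P̄/Q̄) = (-103/2.1)(12.05/1563.5).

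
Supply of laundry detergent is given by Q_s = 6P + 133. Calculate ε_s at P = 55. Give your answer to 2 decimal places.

0.71

At P = 55, Q_s = 463.
dQ_s/dP = 6.
ε_s = (dQ_s/dP)(P/Q_s) = (6)(55/463).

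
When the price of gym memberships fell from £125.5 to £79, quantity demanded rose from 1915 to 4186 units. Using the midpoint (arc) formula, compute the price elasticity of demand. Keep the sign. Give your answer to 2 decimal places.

-1.64

ΔQ = 4186 − 1915 = 2271; ΔP = 79 − 125.5 = -46.5.
Midpoints: P̄ = 102.25, Q̄ = 3050.5.
ε = (ΔQ/ΔP)(P̄/Q̄) = (2271/-46.5)(102.25/3050.5).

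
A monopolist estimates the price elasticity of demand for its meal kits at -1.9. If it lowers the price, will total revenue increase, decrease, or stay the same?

increase

|ε| = 1.90 > 1, so demand is elastic. A price cut therefore raises total revenue.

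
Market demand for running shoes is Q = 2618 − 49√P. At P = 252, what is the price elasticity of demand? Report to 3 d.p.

-0.211

At P = 252, Q = 1840.149.
dQ/dP = −49/(2√P) = -1.543.
ε = (dQ/dP)(P/Q) = (-1.543)(252/1840.149).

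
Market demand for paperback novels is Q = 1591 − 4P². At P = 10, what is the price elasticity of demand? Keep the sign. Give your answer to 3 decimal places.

At P = 10, Q = 1191.
dQ/dP = −8P = -80.
ε = (dQ/dP)(P/Q) = (-80)(10/1191).
|ε| < 1, so demand is inelastic at this price.

-0.672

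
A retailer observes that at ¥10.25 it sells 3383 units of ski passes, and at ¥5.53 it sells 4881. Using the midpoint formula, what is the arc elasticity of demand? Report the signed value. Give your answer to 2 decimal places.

ΔQ = 4881 − 3383 = 1498; ΔP = 5.53 − 10.25 = -4.72.
Midpoints: P̄ = 7.89, Q̄ = 4132.0.
ε = (ΔQ/ΔP)(P̄/Q̄) = (1498/-4.72)(7.89/4132.0).

-0.61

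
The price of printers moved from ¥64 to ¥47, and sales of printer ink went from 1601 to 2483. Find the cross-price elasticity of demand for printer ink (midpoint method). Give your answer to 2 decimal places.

ΔQ_x = 2483 − 1601 = 882; ΔP_y = 47 − 64 = -17.
Midpoints: P̄_y = 55.50, Q̄_x = 2042.0.
ε_xy = (ΔQ_x/ΔP_y)(P̄_y/Q̄_x) = (882/-17)(55.50/2042.0).

-1.41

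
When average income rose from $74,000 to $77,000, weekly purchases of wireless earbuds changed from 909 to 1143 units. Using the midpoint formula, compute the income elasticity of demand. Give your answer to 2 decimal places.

5.74

ΔQ = 234, ΔI = 3000. Midpoints: Ī = 75,500, Q̄ = 1026.0.
ε_I = (ΔQ/ΔI)(Ī/Q̄) = (234/3000)(75500/1026.0).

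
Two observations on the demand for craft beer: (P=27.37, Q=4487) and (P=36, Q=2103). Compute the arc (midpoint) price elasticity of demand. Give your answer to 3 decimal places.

ΔQ = 2103 − 4487 = -2384; ΔP = 36 − 27.37 = 8.63.
Midpoints: P̄ = 31.69, Q̄ = 3295.0.
ε = (ΔQ/ΔP)(P̄/Q̄) = (-2384/8.63)(31.69/3295.0).

-2.656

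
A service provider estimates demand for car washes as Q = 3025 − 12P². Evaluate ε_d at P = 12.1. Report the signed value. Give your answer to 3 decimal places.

-2.771

At P = 12.1, Q = 1268.080.
dQ/dP = −24P = -290.400.
ε = (dQ/dP)(P/Q) = (-290.400)(12.1/1268.080).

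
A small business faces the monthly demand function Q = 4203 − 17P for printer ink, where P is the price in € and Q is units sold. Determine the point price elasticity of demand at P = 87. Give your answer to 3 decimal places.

-0.543

At P = 87, Q = 2724.
dQ/dP = −17.
ε = (dQ/dP)(P/Q) = (-17)(87/2724).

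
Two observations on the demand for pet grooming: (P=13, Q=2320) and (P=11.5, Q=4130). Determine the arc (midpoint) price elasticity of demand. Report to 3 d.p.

-4.583

ΔQ = 4130 − 2320 = 1810; ΔP = 11.5 − 13 = -1.5.
Midpoints: P̄ = 12.25, Q̄ = 3225.0.
ε = (ΔQ/ΔP)(P̄/Q̄) = (1810/-1.5)(12.25/3225.0).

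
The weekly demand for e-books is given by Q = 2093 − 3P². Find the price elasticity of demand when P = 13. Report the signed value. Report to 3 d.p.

-0.639

At P = 13, Q = 1586.
dQ/dP = −6P = -78.
ε = (dQ/dP)(P/Q) = (-78)(13/1586).
|ε| < 1, so demand is inelastic at this price.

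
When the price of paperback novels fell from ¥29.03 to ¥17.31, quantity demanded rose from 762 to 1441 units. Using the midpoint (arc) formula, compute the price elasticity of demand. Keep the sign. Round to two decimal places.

-1.22

ΔQ = 1441 − 762 = 679; ΔP = 17.31 − 29.03 = -11.72.
Midpoints: P̄ = 23.17, Q̄ = 1101.5.
ε = (ΔQ/ΔP)(P̄/Q̄) = (679/-11.72)(23.17/1101.5).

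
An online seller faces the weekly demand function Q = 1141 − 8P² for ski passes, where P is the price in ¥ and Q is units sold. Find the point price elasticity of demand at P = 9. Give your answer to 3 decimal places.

At P = 9, Q = 493.
dQ/dP = −16P = -144.
ε = (dQ/dP)(P/Q) = (-144)(9/493).

-2.629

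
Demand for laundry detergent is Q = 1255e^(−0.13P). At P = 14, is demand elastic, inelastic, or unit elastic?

Q = 203.342, dQ/dP = -26.435.
ε = (dQ/dP)(P/Q) ≈ -1.820.
|ε| = 1.82 > 1.

elastic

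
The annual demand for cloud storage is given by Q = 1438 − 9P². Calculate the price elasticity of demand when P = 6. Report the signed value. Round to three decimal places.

At P = 6, Q = 1114.
dQ/dP = −18P = -108.
ε = (dQ/dP)(P/Q) = (-108)(6/1114).

-0.582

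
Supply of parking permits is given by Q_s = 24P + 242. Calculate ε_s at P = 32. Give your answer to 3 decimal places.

At P = 32, Q_s = 1010.
dQ_s/dP = 24.
ε_s = (dQ_s/dP)(P/Q_s) = (24)(32/1010).

0.760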